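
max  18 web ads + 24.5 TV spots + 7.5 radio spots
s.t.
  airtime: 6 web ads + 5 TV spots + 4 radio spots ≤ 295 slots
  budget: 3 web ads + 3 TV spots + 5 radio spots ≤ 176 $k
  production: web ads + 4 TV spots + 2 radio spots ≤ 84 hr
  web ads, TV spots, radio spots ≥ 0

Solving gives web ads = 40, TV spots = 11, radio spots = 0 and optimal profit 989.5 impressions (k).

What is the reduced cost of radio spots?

-8.5

Binding: airtime and production. Non-binding: budget (23 unused).
Since budget is not tight, its dual is 0.
The binding rows give the dual system: 6·y_airtime + 1·y_production = 18 and 5·y_airtime + 4·y_production = 24.5.
Solving: y_airtime = 2.5, y_production = 3.
Reduced cost of radio spots: c₃ − yᵀa₃ = 7.5 − (2.5·4 + 3·2) = 7.5 − 16 = -8.5.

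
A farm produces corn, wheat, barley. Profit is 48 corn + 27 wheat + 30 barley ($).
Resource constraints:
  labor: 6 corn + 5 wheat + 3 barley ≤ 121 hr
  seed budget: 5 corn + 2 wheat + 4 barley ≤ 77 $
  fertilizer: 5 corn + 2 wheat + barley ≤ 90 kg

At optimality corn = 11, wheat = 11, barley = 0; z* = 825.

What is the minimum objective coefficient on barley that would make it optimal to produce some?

33

Binding: labor and seed budget. Non-binding: fertilizer (13 unused).
By complementary slackness, y = 0 for the non-binding constraint.
Dual feasibility on the basic columns requires 6·y_labor + 5·y_seed budget = 48, 5·y_labor + 2·y_seed budget = 27.
This yields shadow prices y_labor = 3, y_seed budget = 6.
barley enters the basis when its profit ≥ yᵀa₃ = 3·3 + 6·4 = 33.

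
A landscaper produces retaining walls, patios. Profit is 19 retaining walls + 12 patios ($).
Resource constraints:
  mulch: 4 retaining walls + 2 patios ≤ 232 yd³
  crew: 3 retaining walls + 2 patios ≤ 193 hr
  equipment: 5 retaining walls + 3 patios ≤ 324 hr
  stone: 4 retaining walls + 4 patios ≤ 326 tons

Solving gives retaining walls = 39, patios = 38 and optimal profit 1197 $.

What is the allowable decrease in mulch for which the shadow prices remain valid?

9

Binding constraints: mulch, crew. The basis is B = [[4,2],[3,2]] with det 2.
Per unit decrease in mulch, x* moves by d = (-1, 1.5).
The basis stays optimal until stone becomes binding; allowable decrease = 9 yd³.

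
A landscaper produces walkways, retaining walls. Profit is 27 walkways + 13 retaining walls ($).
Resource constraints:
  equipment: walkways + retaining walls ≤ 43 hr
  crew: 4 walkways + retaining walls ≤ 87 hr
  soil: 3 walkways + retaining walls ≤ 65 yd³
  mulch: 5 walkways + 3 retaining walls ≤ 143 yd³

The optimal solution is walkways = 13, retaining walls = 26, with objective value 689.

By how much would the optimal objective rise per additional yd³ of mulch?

Check each constraint at x*: equipment 39/43 (slack 4); crew 78/87 (slack 9); soil 65/65 (tight); mulch 143/143 (tight).
Since equipment, crew are not tight, their duals are 0.
From A_Bᵀ y = c: 3·y_soil + 5·y_mulch = 27; 1·y_soil + 3·y_mulch = 13.
Solving: y_soil = 4, y_mulch = 3.
Shadow price of mulch = 3.

3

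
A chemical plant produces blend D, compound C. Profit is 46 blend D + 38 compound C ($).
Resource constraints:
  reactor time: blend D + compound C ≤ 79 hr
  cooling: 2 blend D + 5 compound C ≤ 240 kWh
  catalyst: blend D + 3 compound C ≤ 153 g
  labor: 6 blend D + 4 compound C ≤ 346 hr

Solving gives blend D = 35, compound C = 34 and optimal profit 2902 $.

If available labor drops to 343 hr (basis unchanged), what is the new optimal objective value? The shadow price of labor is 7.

2881

Δb = -3, so new z* = 2902 + (7)·(-3) = 2902 − 21 = 2881.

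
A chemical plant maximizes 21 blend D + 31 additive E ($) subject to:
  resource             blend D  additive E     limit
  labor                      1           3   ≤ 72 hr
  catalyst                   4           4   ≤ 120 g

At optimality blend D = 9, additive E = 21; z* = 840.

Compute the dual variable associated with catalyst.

At the optimum: labor uses 72 of 72 (binding); catalyst uses 120 of 120 (binding).
From A_Bᵀ y = c: 1·y_labor + 4·y_catalyst = 21; 3·y_labor + 4·y_catalyst = 31.
→ y_labor = 5 and y_catalyst = 4.
Shadow price of catalyst = 4.

4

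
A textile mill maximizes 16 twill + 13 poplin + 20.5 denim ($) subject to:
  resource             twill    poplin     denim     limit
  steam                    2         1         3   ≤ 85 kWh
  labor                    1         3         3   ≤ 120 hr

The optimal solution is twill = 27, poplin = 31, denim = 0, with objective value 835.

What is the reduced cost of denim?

Check each constraint at x*: steam 85/85 (tight); labor 120/120 (tight).
The binding rows give the dual system: 2·y_steam + 1·y_labor = 16 and 1·y_steam + 3·y_labor = 13.
→ y_steam = 7 and y_labor = 2.
Reduced cost of denim: c₃ − yᵀa₃ = 20.5 − (7·3 + 2·3) = 20.5 − 27 = -6.5.

-6.5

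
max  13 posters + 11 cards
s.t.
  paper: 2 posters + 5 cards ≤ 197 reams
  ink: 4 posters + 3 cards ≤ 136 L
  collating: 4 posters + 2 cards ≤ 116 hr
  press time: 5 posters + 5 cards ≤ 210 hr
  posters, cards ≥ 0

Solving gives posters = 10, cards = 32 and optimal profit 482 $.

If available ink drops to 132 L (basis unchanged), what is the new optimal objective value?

474

At the optimum: paper uses 180 of 197 (slack = 17); ink uses 136 of 136 (binding); collating uses 104 of 116 (slack = 12); press time uses 210 of 210 (binding).
Slack constraints have shadow price 0 (complementary slackness).
Dual feasibility on the basic columns requires 4·y_ink + 5·y_press time = 13, 3·y_ink + 5·y_press time = 11.
This yields shadow prices y_ink = 2, y_press time = 1.
Δz = y_ink·Δb = 2 × (-4) = -8, so new z* = 482 − 8 = 474.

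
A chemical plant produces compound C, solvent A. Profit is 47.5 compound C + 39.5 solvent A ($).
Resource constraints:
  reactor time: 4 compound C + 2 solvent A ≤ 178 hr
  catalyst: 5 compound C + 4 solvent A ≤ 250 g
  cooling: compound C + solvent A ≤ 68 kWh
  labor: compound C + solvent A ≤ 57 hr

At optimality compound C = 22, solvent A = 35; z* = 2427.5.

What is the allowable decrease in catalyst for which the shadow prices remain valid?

Binding constraints: catalyst, labor. The basis is B = [[5,4],[1,1]] with det 1.
Per unit decrease in catalyst, x* moves by d = (-1, 1).
The basis stays optimal until compound C reaches 0; allowable decrease = 22 g.

22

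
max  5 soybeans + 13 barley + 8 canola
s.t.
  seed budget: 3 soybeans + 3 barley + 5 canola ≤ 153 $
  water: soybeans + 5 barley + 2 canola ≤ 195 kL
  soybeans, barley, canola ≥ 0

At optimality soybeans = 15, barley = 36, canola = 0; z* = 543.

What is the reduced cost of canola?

-1

Check each constraint at x*: seed budget 153/153 (tight); water 195/195 (tight).
Dual feasibility on the basic columns requires 3·y_seed budget + 1·y_water = 5, 3·y_seed budget + 5·y_water = 13.
Solving: y_seed budget = 1, y_water = 2.
Reduced cost of canola: c₃ − yᵀa₃ = 8 − (1·5 + 2·2) = 8 − 9 = -1.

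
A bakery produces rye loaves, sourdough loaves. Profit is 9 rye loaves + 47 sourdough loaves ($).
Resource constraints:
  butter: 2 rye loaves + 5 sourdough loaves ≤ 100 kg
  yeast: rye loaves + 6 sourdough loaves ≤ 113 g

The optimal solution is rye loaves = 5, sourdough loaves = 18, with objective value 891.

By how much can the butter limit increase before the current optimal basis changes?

126

Binding constraints: butter, yeast. The basis is B = [[2,5],[1,6]] with det 7.
Per unit increase in butter, x* moves by d = (0.8571, -0.1429).
The basis stays optimal until sourdough loaves reaches 0; allowable increase = 126 kg.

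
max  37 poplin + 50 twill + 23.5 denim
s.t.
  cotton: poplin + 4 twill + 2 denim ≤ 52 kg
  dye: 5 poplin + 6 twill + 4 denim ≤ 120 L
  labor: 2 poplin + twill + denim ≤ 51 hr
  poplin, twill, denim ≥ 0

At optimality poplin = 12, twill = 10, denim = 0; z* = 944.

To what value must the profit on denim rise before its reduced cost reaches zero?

Binding: cotton and dye. Non-binding: labor (17 unused).
Slack constraints have shadow price 0 (complementary slackness).
The binding rows give the dual system: 1·y_cotton + 5·y_dye = 37 and 4·y_cotton + 6·y_dye = 50.
This yields shadow prices y_cotton = 2, y_dye = 7.
denim enters the basis when its profit ≥ yᵀa₃ = 2·2 + 7·4 = 32.

32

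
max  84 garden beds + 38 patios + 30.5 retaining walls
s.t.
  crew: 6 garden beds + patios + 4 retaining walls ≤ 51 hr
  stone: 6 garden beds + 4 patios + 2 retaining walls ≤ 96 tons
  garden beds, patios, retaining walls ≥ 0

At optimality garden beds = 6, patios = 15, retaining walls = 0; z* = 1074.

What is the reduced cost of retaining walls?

At the optimum: crew uses 51 of 51 (binding); stone uses 96 of 96 (binding).
Dual feasibility on the basic columns requires 6·y_crew + 6·y_stone = 84, 1·y_crew + 4·y_stone = 38.
This yields shadow prices y_crew = 6, y_stone = 8.
Reduced cost of retaining walls: c₃ − yᵀa₃ = 30.5 − (6·4 + 8·2) = 30.5 − 40 = -9.5.

-9.5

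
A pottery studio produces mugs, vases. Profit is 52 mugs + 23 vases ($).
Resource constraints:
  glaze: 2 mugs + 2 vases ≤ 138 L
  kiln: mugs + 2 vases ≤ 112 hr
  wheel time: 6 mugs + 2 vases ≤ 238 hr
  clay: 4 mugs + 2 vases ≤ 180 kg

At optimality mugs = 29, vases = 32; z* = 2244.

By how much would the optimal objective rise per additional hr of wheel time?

3

At the optimum: glaze uses 122 of 138 (slack = 16); kiln uses 93 of 112 (slack = 19); wheel time uses 238 of 238 (binding); clay uses 180 of 180 (binding).
By complementary slackness, y = 0 for the non-binding constraints.
Dual feasibility on the basic columns requires 6·y_wheel time + 4·y_clay = 52, 2·y_wheel time + 2·y_clay = 23.
This yields shadow prices y_wheel time = 3, y_clay = 8.5.
Shadow price of wheel time = 3.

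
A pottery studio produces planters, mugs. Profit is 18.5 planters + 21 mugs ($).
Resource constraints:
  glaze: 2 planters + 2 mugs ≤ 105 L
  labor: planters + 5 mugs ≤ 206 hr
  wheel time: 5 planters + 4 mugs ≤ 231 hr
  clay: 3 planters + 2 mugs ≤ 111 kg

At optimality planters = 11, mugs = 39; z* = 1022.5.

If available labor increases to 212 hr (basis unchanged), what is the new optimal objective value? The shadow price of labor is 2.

Δb = 6, so new z* = 1022.5 + (2)·(6) = 1022.5 + 12 = 1034.5.

1034.5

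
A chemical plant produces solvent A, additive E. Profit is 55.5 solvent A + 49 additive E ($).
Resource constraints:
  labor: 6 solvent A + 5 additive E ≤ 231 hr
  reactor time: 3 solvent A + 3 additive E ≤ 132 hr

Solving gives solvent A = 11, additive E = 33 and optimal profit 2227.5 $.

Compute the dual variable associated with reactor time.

5.5

At the optimum: labor uses 231 of 231 (binding); reactor time uses 132 of 132 (binding).
The binding rows give the dual system: 6·y_labor + 3·y_reactor time = 55.5 and 5·y_labor + 3·y_reactor time = 49.
Solving: y_labor = 6.5, y_reactor time = 5.5.
Shadow price of reactor time = 5.5.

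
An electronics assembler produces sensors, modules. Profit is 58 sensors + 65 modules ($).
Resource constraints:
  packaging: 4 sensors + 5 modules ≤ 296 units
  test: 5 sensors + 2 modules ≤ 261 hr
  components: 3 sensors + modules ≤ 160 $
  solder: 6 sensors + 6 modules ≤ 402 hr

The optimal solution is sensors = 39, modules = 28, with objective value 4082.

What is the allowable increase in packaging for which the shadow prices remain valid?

39

Binding constraints: packaging, solder. The basis is B = [[4,5],[6,6]] with det -6.
Per unit increase in packaging, x* moves by d = (-1, 1).
The basis stays optimal until sensors reaches 0; allowable increase = 39 units.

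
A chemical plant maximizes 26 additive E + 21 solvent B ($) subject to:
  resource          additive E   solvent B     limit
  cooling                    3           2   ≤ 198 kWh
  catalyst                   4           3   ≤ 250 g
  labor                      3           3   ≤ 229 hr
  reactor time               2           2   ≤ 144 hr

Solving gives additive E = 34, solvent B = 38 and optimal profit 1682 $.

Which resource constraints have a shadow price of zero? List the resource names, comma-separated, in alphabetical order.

cooling: 178/198 (slack 20)
catalyst: 250/250 (binding)
labor: 216/229 (slack 13)
reactor time: 144/144 (binding)
By complementary slackness, a constraint with positive slack has shadow price 0 → cooling, labor.

cooling, labor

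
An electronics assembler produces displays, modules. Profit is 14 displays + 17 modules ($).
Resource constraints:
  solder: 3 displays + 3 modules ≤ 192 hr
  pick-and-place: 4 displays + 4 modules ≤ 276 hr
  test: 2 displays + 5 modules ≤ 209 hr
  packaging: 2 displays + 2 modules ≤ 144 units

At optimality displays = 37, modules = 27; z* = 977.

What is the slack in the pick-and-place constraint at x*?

pick-and-place used = 4·37 + 4·27 = 256; slack = 276 − 256 = 20.

20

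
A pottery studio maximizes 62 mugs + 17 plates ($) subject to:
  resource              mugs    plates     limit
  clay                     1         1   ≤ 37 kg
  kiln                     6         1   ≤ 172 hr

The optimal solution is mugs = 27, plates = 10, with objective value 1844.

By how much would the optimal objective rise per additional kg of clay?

At the optimum: clay uses 37 of 37 (binding); kiln uses 172 of 172 (binding).
From A_Bᵀ y = c: 1·y_clay + 6·y_kiln = 62; 1·y_clay + 1·y_kiln = 17.
Solving: y_clay = 8, y_kiln = 9.
Shadow price of clay = 8.

8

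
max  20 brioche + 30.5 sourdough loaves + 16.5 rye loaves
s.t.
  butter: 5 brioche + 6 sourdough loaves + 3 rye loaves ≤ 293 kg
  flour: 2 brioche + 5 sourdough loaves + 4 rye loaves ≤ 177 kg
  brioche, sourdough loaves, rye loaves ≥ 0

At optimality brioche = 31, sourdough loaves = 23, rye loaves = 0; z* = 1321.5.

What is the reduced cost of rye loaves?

-2.5

Both butter and flour are binding at x*.
Dual feasibility on the basic columns requires 5·y_butter + 2·y_flour = 20, 6·y_butter + 5·y_flour = 30.5.
→ y_butter = 3 and y_flour = 2.5.
Reduced cost of rye loaves: c₃ − yᵀa₃ = 16.5 − (3·3 + 2.5·4) = 16.5 − 19 = -2.5.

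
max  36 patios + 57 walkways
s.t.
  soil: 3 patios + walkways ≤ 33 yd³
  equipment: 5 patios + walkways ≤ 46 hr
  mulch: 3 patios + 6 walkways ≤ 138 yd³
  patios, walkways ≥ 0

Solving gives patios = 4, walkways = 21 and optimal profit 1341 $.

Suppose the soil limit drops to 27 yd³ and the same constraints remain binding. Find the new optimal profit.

1323

Binding: soil and mulch. Non-binding: equipment (5 unused).
Slack constraints have shadow price 0 (complementary slackness).
The binding rows give the dual system: 3·y_soil + 3·y_mulch = 36 and 1·y_soil + 6·y_mulch = 57.
→ y_soil = 3 and y_mulch = 9.
Δz = y_soil·Δb = 3 × (-6) = -18, so new z* = 1341 − 18 = 1323.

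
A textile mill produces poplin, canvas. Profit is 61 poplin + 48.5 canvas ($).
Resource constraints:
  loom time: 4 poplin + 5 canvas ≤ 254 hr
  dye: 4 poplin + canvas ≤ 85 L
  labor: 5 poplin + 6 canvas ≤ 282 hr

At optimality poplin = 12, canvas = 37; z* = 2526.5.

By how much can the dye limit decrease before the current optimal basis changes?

38

Binding constraints: dye, labor. The basis is B = [[4,1],[5,6]] with det 19.
Per unit decrease in dye, x* moves by d = (-0.3158, 0.2632).
The basis stays optimal until poplin reaches 0; allowable decrease = 38 L.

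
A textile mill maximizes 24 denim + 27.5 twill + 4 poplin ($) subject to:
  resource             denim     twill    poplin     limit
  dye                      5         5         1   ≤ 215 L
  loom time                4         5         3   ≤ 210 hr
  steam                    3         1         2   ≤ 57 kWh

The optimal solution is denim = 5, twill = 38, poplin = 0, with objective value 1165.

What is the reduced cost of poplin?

Check each constraint at x*: dye 215/215 (tight); loom time 210/210 (tight); steam 53/57 (slack 4).
By complementary slackness, y = 0 for the non-binding constraint.
The binding rows give the dual system: 5·y_dye + 4·y_loom time = 24 and 5·y_dye + 5·y_loom time = 27.5.
→ y_dye = 2 and y_loom time = 3.5.
Reduced cost of poplin: c₃ − yᵀa₃ = 4 − (2·1 + 3.5·3) = 4 − 12.5 = -8.5.

-8.5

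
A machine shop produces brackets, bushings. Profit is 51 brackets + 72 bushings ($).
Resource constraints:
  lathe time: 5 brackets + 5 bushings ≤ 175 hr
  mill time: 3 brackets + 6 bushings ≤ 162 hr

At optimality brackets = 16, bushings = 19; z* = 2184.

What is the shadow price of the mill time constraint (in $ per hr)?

7

Both lathe time and mill time are binding at x*.
Dual feasibility on the basic columns requires 5·y_lathe time + 3·y_mill time = 51, 5·y_lathe time + 6·y_mill time = 72.
Solving: y_lathe time = 6, y_mill time = 7.
Shadow price of mill time = 7.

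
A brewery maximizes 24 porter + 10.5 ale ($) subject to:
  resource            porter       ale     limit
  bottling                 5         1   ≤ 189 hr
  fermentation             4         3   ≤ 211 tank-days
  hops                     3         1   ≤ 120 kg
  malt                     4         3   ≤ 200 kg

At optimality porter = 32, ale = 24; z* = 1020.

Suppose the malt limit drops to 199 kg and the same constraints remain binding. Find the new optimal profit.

At the optimum: bottling uses 184 of 189 (slack = 5); fermentation uses 200 of 211 (slack = 11); hops uses 120 of 120 (binding); malt uses 200 of 200 (binding).
Since bottling, fermentation are not tight, their duals are 0.
Dual feasibility on the basic columns requires 3·y_hops + 4·y_malt = 24, 1·y_hops + 3·y_malt = 10.5.
→ y_hops = 6 and y_malt = 1.5.
Δz = y_malt·Δb = 1.5 × (-1) = -1.5, so new z* = 1020 − 1.5 = 1018.5.

1018.5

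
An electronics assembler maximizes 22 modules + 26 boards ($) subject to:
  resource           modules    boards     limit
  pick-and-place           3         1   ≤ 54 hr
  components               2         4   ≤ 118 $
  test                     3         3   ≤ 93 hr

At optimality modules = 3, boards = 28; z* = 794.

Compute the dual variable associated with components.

Check each constraint at x*: pick-and-place 37/54 (slack 17); components 118/118 (tight); test 93/93 (tight).
By complementary slackness, y = 0 for the non-binding constraint.
The binding rows give the dual system: 2·y_components + 3·y_test = 22 and 4·y_components + 3·y_test = 26.
→ y_components = 2 and y_test = 6.
Shadow price of components = 2.

2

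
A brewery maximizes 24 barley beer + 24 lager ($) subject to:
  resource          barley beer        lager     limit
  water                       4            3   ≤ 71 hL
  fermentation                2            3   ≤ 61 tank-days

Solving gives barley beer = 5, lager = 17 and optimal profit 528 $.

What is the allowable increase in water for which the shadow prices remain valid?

Binding constraints: water, fermentation. The basis is B = [[4,3],[2,3]] with det 6.
Per unit increase in water, x* moves by d = (0.5, -0.3333).
The basis stays optimal until lager reaches 0; allowable increase = 51 hL.

51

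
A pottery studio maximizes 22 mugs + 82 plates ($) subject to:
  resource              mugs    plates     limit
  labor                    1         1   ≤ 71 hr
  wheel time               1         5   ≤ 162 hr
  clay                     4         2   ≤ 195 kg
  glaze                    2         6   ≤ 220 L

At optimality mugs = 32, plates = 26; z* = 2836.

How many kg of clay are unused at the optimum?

clay used = 4·32 + 2·26 = 180; slack = 195 − 180 = 15.

15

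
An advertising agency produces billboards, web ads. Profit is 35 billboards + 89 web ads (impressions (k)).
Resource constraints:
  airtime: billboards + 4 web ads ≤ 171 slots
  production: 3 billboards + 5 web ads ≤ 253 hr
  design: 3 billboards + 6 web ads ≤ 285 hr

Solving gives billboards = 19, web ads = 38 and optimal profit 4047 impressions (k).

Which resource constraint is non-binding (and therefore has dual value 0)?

airtime: 171/171 (binding)
production: 247/253 (slack 6)
design: 285/285 (binding)
By complementary slackness, a constraint with positive slack has shadow price 0 → production.

production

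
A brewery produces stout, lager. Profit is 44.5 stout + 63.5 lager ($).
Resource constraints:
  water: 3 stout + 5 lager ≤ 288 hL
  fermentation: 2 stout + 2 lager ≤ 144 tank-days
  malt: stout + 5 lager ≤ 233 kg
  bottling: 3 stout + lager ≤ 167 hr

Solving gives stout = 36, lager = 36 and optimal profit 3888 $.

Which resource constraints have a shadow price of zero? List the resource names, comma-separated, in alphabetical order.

water: 288/288 (binding)
fermentation: 144/144 (binding)
malt: 216/233 (slack 17)
bottling: 144/167 (slack 23)
By complementary slackness, a constraint with positive slack has shadow price 0 → bottling, malt.

bottling, malt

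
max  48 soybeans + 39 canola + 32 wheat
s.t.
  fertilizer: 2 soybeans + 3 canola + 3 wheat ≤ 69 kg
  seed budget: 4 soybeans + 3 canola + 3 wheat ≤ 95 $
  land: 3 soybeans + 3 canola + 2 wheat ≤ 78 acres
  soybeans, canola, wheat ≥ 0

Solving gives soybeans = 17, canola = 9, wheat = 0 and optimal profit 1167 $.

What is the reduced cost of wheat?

At the optimum: fertilizer uses 61 of 69 (slack = 8); seed budget uses 95 of 95 (binding); land uses 78 of 78 (binding).
Slack constraints have shadow price 0 (complementary slackness).
From A_Bᵀ y = c: 4·y_seed budget + 3·y_land = 48; 3·y_seed budget + 3·y_land = 39.
→ y_seed budget = 9 and y_land = 4.
Reduced cost of wheat: c₃ − yᵀa₃ = 32 − (9·3 + 4·2) = 32 − 35 = -3.

-3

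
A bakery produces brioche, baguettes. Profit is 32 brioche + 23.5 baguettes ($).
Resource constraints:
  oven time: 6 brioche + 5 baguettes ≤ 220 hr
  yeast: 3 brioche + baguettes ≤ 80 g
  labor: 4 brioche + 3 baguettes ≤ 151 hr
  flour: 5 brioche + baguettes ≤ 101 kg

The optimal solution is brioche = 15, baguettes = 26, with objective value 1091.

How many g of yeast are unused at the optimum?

9

yeast used = 3·15 + 1·26 = 71; slack = 80 − 71 = 9.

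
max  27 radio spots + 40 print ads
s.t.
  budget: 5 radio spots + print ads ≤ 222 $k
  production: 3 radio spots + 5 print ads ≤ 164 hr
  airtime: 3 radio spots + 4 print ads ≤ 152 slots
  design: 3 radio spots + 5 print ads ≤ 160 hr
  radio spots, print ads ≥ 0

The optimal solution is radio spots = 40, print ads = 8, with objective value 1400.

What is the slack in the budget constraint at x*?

budget used = 5·40 + 1·8 = 208; slack = 222 − 208 = 14.

14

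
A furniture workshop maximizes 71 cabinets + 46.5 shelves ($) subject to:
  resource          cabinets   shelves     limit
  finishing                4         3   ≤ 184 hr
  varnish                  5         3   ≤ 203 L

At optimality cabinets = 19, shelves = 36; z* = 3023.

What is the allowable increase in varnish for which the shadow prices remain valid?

27

Binding constraints: finishing, varnish. The basis is B = [[4,3],[5,3]] with det -3.
Per unit increase in varnish, x* moves by d = (1, -1.3333).
The basis stays optimal until shelves reaches 0; allowable increase = 27 L.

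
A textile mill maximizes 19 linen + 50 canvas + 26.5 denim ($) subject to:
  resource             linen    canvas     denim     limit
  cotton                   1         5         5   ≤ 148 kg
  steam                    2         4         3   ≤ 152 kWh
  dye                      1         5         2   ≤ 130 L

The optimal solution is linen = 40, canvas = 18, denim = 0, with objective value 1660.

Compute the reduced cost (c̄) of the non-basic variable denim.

-4

Binding: steam and dye. Non-binding: cotton (18 unused).
By complementary slackness, y = 0 for the non-binding constraint.
The binding rows give the dual system: 2·y_steam + 1·y_dye = 19 and 4·y_steam + 5·y_dye = 50.
→ y_steam = 7.5 and y_dye = 4.
Reduced cost of denim: c₃ − yᵀa₃ = 26.5 − (7.5·3 + 4·2) = 26.5 − 30.5 = -4.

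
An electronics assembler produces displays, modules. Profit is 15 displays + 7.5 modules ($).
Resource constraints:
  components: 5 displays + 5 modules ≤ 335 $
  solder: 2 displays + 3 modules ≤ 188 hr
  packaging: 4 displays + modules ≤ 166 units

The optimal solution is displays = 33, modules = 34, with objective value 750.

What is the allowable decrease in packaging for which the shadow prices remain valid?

Binding constraints: components, packaging. The basis is B = [[5,5],[4,1]] with det -15.
Per unit decrease in packaging, x* moves by d = (-0.3333, 0.3333).
The basis stays optimal until solder becomes binding; allowable decrease = 60 units.

60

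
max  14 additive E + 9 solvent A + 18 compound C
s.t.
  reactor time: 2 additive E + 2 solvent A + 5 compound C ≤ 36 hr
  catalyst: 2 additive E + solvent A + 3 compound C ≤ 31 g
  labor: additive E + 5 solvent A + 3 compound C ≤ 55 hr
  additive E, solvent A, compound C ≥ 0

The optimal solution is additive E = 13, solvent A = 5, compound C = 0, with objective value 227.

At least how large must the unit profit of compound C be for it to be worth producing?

25

Check each constraint at x*: reactor time 36/36 (tight); catalyst 31/31 (tight); labor 38/55 (slack 17).
Slack constraints have shadow price 0 (complementary slackness).
Dual feasibility on the basic columns requires 2·y_reactor time + 2·y_catalyst = 14, 2·y_reactor time + 1·y_catalyst = 9.
Solving: y_reactor time = 2, y_catalyst = 5.
compound C enters the basis when its profit ≥ yᵀa₃ = 2·5 + 5·3 = 25.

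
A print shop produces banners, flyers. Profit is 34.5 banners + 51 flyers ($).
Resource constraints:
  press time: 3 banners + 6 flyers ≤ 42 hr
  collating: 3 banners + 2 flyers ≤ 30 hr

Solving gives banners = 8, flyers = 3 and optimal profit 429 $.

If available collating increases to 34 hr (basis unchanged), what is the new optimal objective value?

447

At the optimum: press time uses 42 of 42 (binding); collating uses 30 of 30 (binding).
From A_Bᵀ y = c: 3·y_press time + 3·y_collating = 34.5; 6·y_press time + 2·y_collating = 51.
This yields shadow prices y_press time = 7, y_collating = 4.5.
Δz = y_collating·Δb = 4.5 × (4) = 18, so new z* = 429 + 18 = 447.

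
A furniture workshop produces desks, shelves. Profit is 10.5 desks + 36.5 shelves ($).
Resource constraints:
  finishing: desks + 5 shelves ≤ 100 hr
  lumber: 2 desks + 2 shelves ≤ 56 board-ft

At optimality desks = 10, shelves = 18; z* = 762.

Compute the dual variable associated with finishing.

Check each constraint at x*: finishing 100/100 (tight); lumber 56/56 (tight).
Dual feasibility on the basic columns requires 1·y_finishing + 2·y_lumber = 10.5, 5·y_finishing + 2·y_lumber = 36.5.
→ y_finishing = 6.5 and y_lumber = 2.
Shadow price of finishing = 6.5.

6.5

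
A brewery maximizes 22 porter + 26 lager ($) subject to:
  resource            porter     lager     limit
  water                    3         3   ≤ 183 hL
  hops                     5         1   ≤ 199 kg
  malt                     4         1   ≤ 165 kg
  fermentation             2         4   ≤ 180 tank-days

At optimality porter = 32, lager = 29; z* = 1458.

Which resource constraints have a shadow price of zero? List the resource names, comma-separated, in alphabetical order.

hops, malt

water: 183/183 (binding)
hops: 189/199 (slack 10)
malt: 157/165 (slack 8)
fermentation: 180/180 (binding)
By complementary slackness, a constraint with positive slack has shadow price 0 → hops, malt.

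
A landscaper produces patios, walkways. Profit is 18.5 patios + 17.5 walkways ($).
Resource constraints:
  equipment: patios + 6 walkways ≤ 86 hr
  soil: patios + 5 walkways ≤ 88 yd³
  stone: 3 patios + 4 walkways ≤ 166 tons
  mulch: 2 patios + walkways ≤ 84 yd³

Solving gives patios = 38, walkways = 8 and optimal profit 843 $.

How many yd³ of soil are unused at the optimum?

10

soil used = 1·38 + 5·8 = 78; slack = 88 − 78 = 10.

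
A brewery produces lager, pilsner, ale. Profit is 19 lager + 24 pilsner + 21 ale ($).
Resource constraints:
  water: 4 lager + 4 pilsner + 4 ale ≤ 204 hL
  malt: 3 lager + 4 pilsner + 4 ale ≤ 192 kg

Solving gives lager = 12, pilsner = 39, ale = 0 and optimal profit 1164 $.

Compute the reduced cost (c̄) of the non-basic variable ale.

Check each constraint at x*: water 204/204 (tight); malt 192/192 (tight).
The binding rows give the dual system: 4·y_water + 3·y_malt = 19 and 4·y_water + 4·y_malt = 24.
Solving: y_water = 1, y_malt = 5.
Reduced cost of ale: c₃ − yᵀa₃ = 21 − (1·4 + 5·4) = 21 − 24 = -3.

-3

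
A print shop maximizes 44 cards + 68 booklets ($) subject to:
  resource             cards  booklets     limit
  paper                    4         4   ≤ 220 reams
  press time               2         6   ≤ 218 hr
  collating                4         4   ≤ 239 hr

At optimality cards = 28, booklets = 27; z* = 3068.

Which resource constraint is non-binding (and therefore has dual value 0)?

paper: 220/220 (binding)
press time: 218/218 (binding)
collating: 220/239 (slack 19)
By complementary slackness, a constraint with positive slack has shadow price 0 → collating.

collating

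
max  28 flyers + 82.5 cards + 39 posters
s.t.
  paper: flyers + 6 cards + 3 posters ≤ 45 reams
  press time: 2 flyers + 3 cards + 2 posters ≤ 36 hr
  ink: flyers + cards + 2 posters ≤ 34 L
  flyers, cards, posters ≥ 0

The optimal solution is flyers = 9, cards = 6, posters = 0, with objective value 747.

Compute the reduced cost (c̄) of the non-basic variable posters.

Check each constraint at x*: paper 45/45 (tight); press time 36/36 (tight); ink 15/34 (slack 19).
Slack constraints have shadow price 0 (complementary slackness).
From A_Bᵀ y = c: 1·y_paper + 2·y_press time = 28; 6·y_paper + 3·y_press time = 82.5.
Solving: y_paper = 9, y_press time = 9.5.
Reduced cost of posters: c₃ − yᵀa₃ = 39 − (9·3 + 9.5·2) = 39 − 46 = -7.

-7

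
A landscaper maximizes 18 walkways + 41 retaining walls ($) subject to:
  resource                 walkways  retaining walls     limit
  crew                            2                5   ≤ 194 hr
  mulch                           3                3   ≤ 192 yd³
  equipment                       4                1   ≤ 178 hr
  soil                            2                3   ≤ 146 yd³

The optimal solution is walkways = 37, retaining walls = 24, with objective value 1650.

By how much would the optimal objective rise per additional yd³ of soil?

2

At the optimum: crew uses 194 of 194 (binding); mulch uses 183 of 192 (slack = 9); equipment uses 172 of 178 (slack = 6); soil uses 146 of 146 (binding).
By complementary slackness, y = 0 for the non-binding constraints.
The binding rows give the dual system: 2·y_crew + 2·y_soil = 18 and 5·y_crew + 3·y_soil = 41.
→ y_crew = 7 and y_soil = 2.
Shadow price of soil = 2.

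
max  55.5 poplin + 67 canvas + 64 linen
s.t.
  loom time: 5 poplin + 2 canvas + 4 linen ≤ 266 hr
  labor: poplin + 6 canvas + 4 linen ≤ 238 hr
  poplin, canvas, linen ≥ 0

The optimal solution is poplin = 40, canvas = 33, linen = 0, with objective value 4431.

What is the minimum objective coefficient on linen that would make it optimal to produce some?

Both loom time and labor are binding at x*.
From A_Bᵀ y = c: 5·y_loom time + 1·y_labor = 55.5; 2·y_loom time + 6·y_labor = 67.
This yields shadow prices y_loom time = 9.5, y_labor = 8.
linen enters the basis when its profit ≥ yᵀa₃ = 9.5·4 + 8·4 = 70.

70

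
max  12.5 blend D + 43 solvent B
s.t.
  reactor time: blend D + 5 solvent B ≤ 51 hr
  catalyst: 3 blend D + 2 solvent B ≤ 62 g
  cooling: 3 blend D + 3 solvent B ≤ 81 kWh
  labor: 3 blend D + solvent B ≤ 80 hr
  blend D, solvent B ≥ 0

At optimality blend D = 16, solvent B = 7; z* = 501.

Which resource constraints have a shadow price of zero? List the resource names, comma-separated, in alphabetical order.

cooling, labor

reactor time: 51/51 (binding)
catalyst: 62/62 (binding)
cooling: 69/81 (slack 12)
labor: 55/80 (slack 25)
By complementary slackness, a constraint with positive slack has shadow price 0 → cooling, labor.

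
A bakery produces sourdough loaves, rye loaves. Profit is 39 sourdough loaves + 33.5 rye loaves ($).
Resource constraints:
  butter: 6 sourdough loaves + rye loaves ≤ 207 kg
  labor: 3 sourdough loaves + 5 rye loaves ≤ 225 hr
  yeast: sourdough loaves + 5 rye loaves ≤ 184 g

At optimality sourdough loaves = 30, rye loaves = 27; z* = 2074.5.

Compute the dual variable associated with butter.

3.5

At the optimum: butter uses 207 of 207 (binding); labor uses 225 of 225 (binding); yeast uses 165 of 184 (slack = 19).
Since yeast is not tight, its dual is 0.
The binding rows give the dual system: 6·y_butter + 3·y_labor = 39 and 1·y_butter + 5·y_labor = 33.5.
Solving: y_butter = 3.5, y_labor = 6.
Shadow price of butter = 3.5.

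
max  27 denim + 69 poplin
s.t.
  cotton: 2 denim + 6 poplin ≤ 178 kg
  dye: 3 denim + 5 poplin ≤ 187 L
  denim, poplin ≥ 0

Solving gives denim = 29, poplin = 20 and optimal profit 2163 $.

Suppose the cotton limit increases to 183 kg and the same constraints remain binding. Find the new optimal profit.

At the optimum: cotton uses 178 of 178 (binding); dye uses 187 of 187 (binding).
From A_Bᵀ y = c: 2·y_cotton + 3·y_dye = 27; 6·y_cotton + 5·y_dye = 69.
This yields shadow prices y_cotton = 9, y_dye = 3.
Δz = y_cotton·Δb = 9 × (5) = 45, so new z* = 2163 + 45 = 2208.

2208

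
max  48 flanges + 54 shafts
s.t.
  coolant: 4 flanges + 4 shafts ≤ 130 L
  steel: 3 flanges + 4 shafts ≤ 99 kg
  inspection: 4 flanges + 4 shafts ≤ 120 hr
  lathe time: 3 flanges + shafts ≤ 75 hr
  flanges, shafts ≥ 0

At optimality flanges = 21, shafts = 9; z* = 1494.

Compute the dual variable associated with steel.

Check each constraint at x*: coolant 120/130 (slack 10); steel 99/99 (tight); inspection 120/120 (tight); lathe time 72/75 (slack 3).
By complementary slackness, y = 0 for the non-binding constraints.
Dual feasibility on the basic columns requires 3·y_steel + 4·y_inspection = 48, 4·y_steel + 4·y_inspection = 54.
Solving: y_steel = 6, y_inspection = 7.5.
Shadow price of steel = 6.

6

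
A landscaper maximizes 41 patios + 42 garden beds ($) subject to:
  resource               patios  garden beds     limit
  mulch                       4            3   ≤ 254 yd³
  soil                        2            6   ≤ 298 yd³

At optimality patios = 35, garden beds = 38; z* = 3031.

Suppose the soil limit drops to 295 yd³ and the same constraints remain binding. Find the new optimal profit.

Both mulch and soil are binding at x*.
From A_Bᵀ y = c: 4·y_mulch + 2·y_soil = 41; 3·y_mulch + 6·y_soil = 42.
This yields shadow prices y_mulch = 9, y_soil = 2.5.
Δz = y_soil·Δb = 2.5 × (-3) = -7.5, so new z* = 3031 − 7.5 = 3023.5.

3023.5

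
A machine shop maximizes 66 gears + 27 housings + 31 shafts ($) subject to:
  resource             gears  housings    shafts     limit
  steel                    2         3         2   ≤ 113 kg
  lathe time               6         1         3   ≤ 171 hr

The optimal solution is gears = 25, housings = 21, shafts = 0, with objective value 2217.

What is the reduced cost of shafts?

-8

At the optimum: steel uses 113 of 113 (binding); lathe time uses 171 of 171 (binding).
Dual feasibility on the basic columns requires 2·y_steel + 6·y_lathe time = 66, 3·y_steel + 1·y_lathe time = 27.
This yields shadow prices y_steel = 6, y_lathe time = 9.
Reduced cost of shafts: c₃ − yᵀa₃ = 31 − (6·2 + 9·3) = 31 − 39 = -8.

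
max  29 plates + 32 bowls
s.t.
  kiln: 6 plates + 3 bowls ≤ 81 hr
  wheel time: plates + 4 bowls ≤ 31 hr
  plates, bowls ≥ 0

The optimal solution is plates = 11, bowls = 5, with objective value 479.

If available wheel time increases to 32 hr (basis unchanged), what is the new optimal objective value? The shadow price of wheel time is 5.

484

Δb = 1, so new z* = 479 + (5)·(1) = 479 + 5 = 484.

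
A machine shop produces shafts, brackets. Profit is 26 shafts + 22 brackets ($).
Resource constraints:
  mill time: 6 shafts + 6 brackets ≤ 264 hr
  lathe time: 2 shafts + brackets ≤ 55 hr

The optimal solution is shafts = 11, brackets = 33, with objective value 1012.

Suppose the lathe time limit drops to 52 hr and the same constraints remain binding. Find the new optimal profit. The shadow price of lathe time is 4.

1000

Δb = -3, so new z* = 1012 + (4)·(-3) = 1012 − 12 = 1000.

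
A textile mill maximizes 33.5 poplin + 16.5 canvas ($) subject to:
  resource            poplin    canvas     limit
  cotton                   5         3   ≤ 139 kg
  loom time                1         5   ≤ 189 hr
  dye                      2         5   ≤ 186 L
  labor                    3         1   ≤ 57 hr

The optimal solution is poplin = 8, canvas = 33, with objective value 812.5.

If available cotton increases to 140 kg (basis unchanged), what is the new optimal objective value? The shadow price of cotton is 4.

816.5

Δb = 1, so new z* = 812.5 + (4)·(1) = 812.5 + 4 = 816.5.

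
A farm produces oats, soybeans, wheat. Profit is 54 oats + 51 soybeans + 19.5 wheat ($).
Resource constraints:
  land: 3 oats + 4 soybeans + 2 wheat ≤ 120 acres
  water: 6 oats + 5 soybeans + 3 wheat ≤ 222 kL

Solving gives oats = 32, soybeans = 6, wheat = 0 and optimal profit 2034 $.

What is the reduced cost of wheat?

Both land and water are binding at x*.
From A_Bᵀ y = c: 3·y_land + 6·y_water = 54; 4·y_land + 5·y_water = 51.
This yields shadow prices y_land = 4, y_water = 7.
Reduced cost of wheat: c₃ − yᵀa₃ = 19.5 − (4·2 + 7·3) = 19.5 − 29 = -9.5.

-9.5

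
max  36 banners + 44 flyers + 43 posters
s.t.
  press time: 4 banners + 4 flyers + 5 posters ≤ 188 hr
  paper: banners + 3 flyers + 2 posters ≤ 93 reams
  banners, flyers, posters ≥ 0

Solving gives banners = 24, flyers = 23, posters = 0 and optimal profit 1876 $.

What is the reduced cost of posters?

Both press time and paper are binding at x*.
From A_Bᵀ y = c: 4·y_press time + 1·y_paper = 36; 4·y_press time + 3·y_paper = 44.
→ y_press time = 8 and y_paper = 4.
Reduced cost of posters: c₃ − yᵀa₃ = 43 − (8·5 + 4·2) = 43 − 48 = -5.

-5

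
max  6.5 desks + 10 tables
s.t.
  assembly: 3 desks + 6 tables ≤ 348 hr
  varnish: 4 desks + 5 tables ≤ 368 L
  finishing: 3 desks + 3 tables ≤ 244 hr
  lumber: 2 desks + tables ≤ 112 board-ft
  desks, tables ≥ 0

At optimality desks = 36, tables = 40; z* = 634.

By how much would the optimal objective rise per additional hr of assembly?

1.5

Check each constraint at x*: assembly 348/348 (tight); varnish 344/368 (slack 24); finishing 228/244 (slack 16); lumber 112/112 (tight).
By complementary slackness, y = 0 for the non-binding constraints.
Dual feasibility on the basic columns requires 3·y_assembly + 2·y_lumber = 6.5, 6·y_assembly + 1·y_lumber = 10.
→ y_assembly = 1.5 and y_lumber = 1.
Shadow price of assembly = 1.5.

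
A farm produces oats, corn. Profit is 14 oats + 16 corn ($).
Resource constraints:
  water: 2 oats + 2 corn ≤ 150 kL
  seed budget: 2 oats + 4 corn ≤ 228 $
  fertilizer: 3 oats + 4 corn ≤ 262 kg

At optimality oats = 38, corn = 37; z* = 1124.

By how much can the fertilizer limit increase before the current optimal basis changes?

2

Binding constraints: water, fertilizer. The basis is B = [[2,2],[3,4]] with det 2.
Per unit increase in fertilizer, x* moves by d = (-1, 1).
The basis stays optimal until seed budget becomes binding; allowable increase = 2 kg.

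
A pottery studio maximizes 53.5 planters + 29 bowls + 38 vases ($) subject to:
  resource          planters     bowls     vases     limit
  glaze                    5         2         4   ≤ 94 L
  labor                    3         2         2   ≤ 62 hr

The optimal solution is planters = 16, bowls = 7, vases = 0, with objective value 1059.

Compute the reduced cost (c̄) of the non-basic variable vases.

Check each constraint at x*: glaze 94/94 (tight); labor 62/62 (tight).
The binding rows give the dual system: 5·y_glaze + 3·y_labor = 53.5 and 2·y_glaze + 2·y_labor = 29.
This yields shadow prices y_glaze = 5, y_labor = 9.5.
Reduced cost of vases: c₃ − yᵀa₃ = 38 − (5·4 + 9.5·2) = 38 − 39 = -1.

-1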